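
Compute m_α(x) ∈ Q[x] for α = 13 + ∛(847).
m_α(x) = x^3 - 39x^2 + 507x - 3044

Set β = α - 13 = ∛(847), so β^3 = 847. Then (α - 13)^3 - 847 = 0, i.e. α is a root of g(x) = (x - 13)^3 - 847 = x^3 - 39x^2 + 507x - 3044. Since g(x) = h(x - 13) where h(x) = x^3 - 847, and h is irreducible over Q (because 847 is not a perfect cube, so h has no rational root, and a monic cubic with no rational root is irreducible), g is also irreducible (irreducibility is preserved under the substitution x → x - 13). Hence m_α(x) = x^3 - 39x^2 + 507x - 3044.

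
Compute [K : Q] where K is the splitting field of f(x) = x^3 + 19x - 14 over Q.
[K : Q] = 6

By the rational root test, any rational root of the monic integer polynomial f(x) = x^3 + 19x - 14 must be an integer dividing the constant term -14, i.e. one of ±{1, 2, 7, 14}. Evaluating: f(1) = 6, f(-1) = -34, f(2) = 32, f(-2) = -60, f(7) = 462, f(-7) = -490, f(14) = 2996, f(-14) = -3024; none is 0, so f has no rational root and is therefore irreducible over Q (a cubic with no linear factor over a field is irreducible). For an irreducible cubic, the Galois group is A_3 or S_3 according as the discriminant disc(f) = -4a^3 - 27b^2 = -4·(19)^3 - 27·(-14)^2 = -32728 is or is not a square in Q. Here disc(f) = -32728 is not a perfect square in Q, so the Galois group of f over Q is not contained in A_3 and must be all of S_3. The splitting field has degree |S_3| = 6 over Q, so [K : Q] = 6.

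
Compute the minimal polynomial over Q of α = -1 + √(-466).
m_α(x) = x^2 + 2x + 467

From α + 1 = √(-466), squaring gives (α + 1)^2 = -466, i.e. α^2 + 2α + 1 = -466, so α^2 + 2α + 467 = 0. The discriminant of x^2 + 2x + 467 is (2)^2 - 4·(467) = 4 - 1868 = -1864, and 4·(-466) is not a perfect square in Q since -466 is squarefree and ≠ 1. Hence x^2 + 2x + 467 is irreducible over Q and is the minimal polynomial of α.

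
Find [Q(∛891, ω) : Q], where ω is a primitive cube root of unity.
[Q(∛891, ω) : Q] = 6

[Q(∛891):Q] = 3 (min poly x^3 - 891, irreducible since 891 is not a perfect cube). [Q(ω):Q] = 2 (min poly x^2 + x + 1). Since Q(∛891) ⊂ R and ω ∉ R, we have ω ∉ Q(∛891), so x^2 + x + 1 remains irreducible over Q(∛891) and [Q(∛891, ω) : Q(∛891)] = 2. By the tower law, [Q(∛891, ω) : Q] = 3 · 2 = 6. (In fact Q(∛891, ω) is the splitting field of x^3 - 891 over Q.)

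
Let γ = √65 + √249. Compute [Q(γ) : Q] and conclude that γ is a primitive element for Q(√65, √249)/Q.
[Q(γ) : Q] = 4 (equivalently, Q(γ) = Q(√65, √249))

Obviously Q(γ) ⊆ Q(√65, √249), and [Q(√65, √249):Q] = 4 (since 65, 249 are distinct squarefree integers > 1 with 16185 not a perfect square). To show equality we compute the minimal polynomial of γ. From γ = √65 + √249: γ^2 = 65 + 2√(16185) + 249 = 314 + 2√(16185), so γ^2 - 314 = 2√(16185); squaring, (γ^2 - 314)^2 = 4·16185, i.e. γ^4 - 628γ^2 + 98596 - 64740 = 0, i.e. γ^4 - 628γ^2 + 33856 = 0. So γ is a root of x^4 - 628x^2 + 33856. This polynomial is irreducible over Q: it has no rational root (each ±√65 ± √249 is irrational), and any factorization into two quadratics over Q would force √(16185) ∈ Q (pairing opposite roots) or √65, √249 ∈ Q (other pairings), all impossible. Hence [Q(γ):Q] = 4 = [Q(√65, √249):Q], so Q(γ) = Q(√65, √249).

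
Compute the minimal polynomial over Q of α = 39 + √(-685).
m_α(x) = x^2 - 78x + 2206

From α - 39 = √(-685), squaring gives (α - 39)^2 = -685, i.e. α^2 - 78α + 1521 = -685, so α^2 - 78α + 2206 = 0. The discriminant of x^2 - 78x + 2206 is (-78)^2 - 4·(2206) = 6084 - 8824 = -2740, and 4·(-685) is not a perfect square in Q since -685 is squarefree and ≠ 1. Hence x^2 - 78x + 2206 is irreducible over Q and is the minimal polynomial of α.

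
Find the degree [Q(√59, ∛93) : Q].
[Q(√59, ∛93) : Q] = 6

Let L = Q(√59, ∛93). Since Q(√59) ⊂ L and [Q(√59):Q] = 2, the tower law gives 2 | [L:Q]. Likewise Q(∛93) ⊂ L with [Q(∛93):Q] = 3 (because 93 is not a perfect cube), so 3 | [L:Q]. As gcd(2,3) = 1, [L:Q] is divisible by 6. Conversely L is generated over Q by √59 and ∛93, so [L:Q] ≤ 2·3 = 6. Therefore [Q(√59, ∛93) : Q] = 6.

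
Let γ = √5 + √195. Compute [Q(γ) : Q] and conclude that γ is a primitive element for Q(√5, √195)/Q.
[Q(γ) : Q] = 4 (equivalently, Q(γ) = Q(√5, √195))

Obviously Q(γ) ⊆ Q(√5, √195), and [Q(√5, √195):Q] = 4 (since 5, 195 are distinct squarefree integers > 1 with 975 not a perfect square). To show equality we compute the minimal polynomial of γ. From γ = √5 + √195: γ^2 = 5 + 2√(975) + 195 = 200 + 2√(975), so γ^2 - 200 = 2√(975); squaring, (γ^2 - 200)^2 = 4·975, i.e. γ^4 - 400γ^2 + 40000 - 3900 = 0, i.e. γ^4 - 400γ^2 + 36100 = 0. So γ is a root of x^4 - 400x^2 + 36100. This polynomial is irreducible over Q: it has no rational root (each ±√5 ± √195 is irrational), and any factorization into two quadratics over Q would force √(975) ∈ Q (pairing opposite roots) or √5, √195 ∈ Q (other pairings), all impossible. Hence [Q(γ):Q] = 4 = [Q(√5, √195):Q], so Q(γ) = Q(√5, √195).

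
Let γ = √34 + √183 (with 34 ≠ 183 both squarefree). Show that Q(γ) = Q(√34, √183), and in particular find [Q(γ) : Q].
[Q(γ) : Q] = 4 (equivalently, Q(γ) = Q(√34, √183))

Obviously Q(γ) ⊆ Q(√34, √183), and [Q(√34, √183):Q] = 4 (since 34, 183 are distinct squarefree integers > 1 with 6222 not a perfect square). To show equality we compute the minimal polynomial of γ. From γ = √34 + √183: γ^2 = 34 + 2√(6222) + 183 = 217 + 2√(6222), so γ^2 - 217 = 2√(6222); squaring, (γ^2 - 217)^2 = 4·6222, i.e. γ^4 - 434γ^2 + 47089 - 24888 = 0, i.e. γ^4 - 434γ^2 + 22201 = 0. So γ is a root of x^4 - 434x^2 + 22201. This polynomial is irreducible over Q: it has no rational root (each ±√34 ± √183 is irrational), and any factorization into two quadratics over Q would force √(6222) ∈ Q (pairing opposite roots) or √34, √183 ∈ Q (other pairings), all impossible. Hence [Q(γ):Q] = 4 = [Q(√34, √183):Q], so Q(γ) = Q(√34, √183).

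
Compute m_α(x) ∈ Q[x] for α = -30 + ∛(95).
m_α(x) = x^3 + 90x^2 + 2700x + 26905

Set β = α + 30 = ∛(95), so β^3 = 95. Then (α + 30)^3 - 95 = 0, i.e. α is a root of g(x) = (x + 30)^3 - 95 = x^3 + 90x^2 + 2700x + 26905. Since g(x) = h(x + 30) where h(x) = x^3 - 95, and h is irreducible over Q (because 95 is not a perfect cube, so h has no rational root, and a monic cubic with no rational root is irreducible), g is also irreducible (irreducibility is preserved under the substitution x → x + 30). Hence m_α(x) = x^3 + 90x^2 + 2700x + 26905.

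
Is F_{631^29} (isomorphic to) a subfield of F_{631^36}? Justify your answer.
No: F_{631^29} is not a subfield of F_{631^36}

F_{p^m} embeds in F_{p^n} iff m | n. Here 29 ∤ 36 (since 36 = 1·29 + 7 with remainder 7 ≠ 0), so F_{631^29} is not a subfield of F_{631^36}. Equivalently: if it were, the tower law would give 29 = [F_{631^29}:F_631] dividing [F_{631^36}:F_631] = 36, contradiction.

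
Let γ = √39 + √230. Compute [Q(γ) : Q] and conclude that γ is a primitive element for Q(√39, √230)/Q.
[Q(γ) : Q] = 4 (equivalently, Q(γ) = Q(√39, √230))

Obviously Q(γ) ⊆ Q(√39, √230), and [Q(√39, √230):Q] = 4 (since 39, 230 are distinct squarefree integers > 1 with 8970 not a perfect square). To show equality we compute the minimal polynomial of γ. From γ = √39 + √230: γ^2 = 39 + 2√(8970) + 230 = 269 + 2√(8970), so γ^2 - 269 = 2√(8970); squaring, (γ^2 - 269)^2 = 4·8970, i.e. γ^4 - 538γ^2 + 72361 - 35880 = 0, i.e. γ^4 - 538γ^2 + 36481 = 0. So γ is a root of x^4 - 538x^2 + 36481. This polynomial is irreducible over Q: it has no rational root (each ±√39 ± √230 is irrational), and any factorization into two quadratics over Q would force √(8970) ∈ Q (pairing opposite roots) or √39, √230 ∈ Q (other pairings), all impossible. Hence [Q(γ):Q] = 4 = [Q(√39, √230):Q], so Q(γ) = Q(√39, √230).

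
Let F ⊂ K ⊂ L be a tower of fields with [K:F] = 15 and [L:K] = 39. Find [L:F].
[L:F] = 585

The tower law says that for any tower of field extensions F ⊂ K ⊂ L with finite degrees, [L:F] = [L:K] · [K:F]. Here this gives [L:F] = 39 · 15 = 585.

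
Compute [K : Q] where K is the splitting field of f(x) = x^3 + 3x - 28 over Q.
[K : Q] = 6

By the rational root test, any rational root of the monic integer polynomial f(x) = x^3 + 3x - 28 must be an integer dividing the constant term -28, i.e. one of ±{1, 2, 4, 7, 14, 28}. Evaluating: f(1) = -24, f(-1) = -32, f(2) = -14, f(-2) = -42, f(4) = 48, f(-4) = -104, f(7) = 336, f(-7) = -392, f(14) = 2758, f(-14) = -2814, f(28) = 22008, f(-28) = -22064; none is 0, so f has no rational root and is therefore irreducible over Q (a cubic with no linear factor over a field is irreducible). For an irreducible cubic, the Galois group is A_3 or S_3 according as the discriminant disc(f) = -4a^3 - 27b^2 = -4·(3)^3 - 27·(-28)^2 = -21276 is or is not a square in Q. Here disc(f) = -21276 is not a perfect square in Q, so the Galois group of f over Q is not contained in A_3 and must be all of S_3. The splitting field has degree |S_3| = 6 over Q, so [K : Q] = 6.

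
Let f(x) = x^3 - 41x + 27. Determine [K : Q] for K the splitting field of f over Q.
[K : Q] = 6

By the rational root test, any rational root of the monic integer polynomial f(x) = x^3 - 41x + 27 must be an integer dividing the constant term 27, i.e. one of ±{1, 3, 9, 27}. Evaluating: f(1) = -13, f(-1) = 67, f(3) = -69, f(-3) = 123, f(9) = 387, f(-9) = -333, f(27) = 18603, f(-27) = -18549; none is 0, so f has no rational root and is therefore irreducible over Q (a cubic with no linear factor over a field is irreducible). For an irreducible cubic, the Galois group is A_3 or S_3 according as the discriminant disc(f) = -4a^3 - 27b^2 = -4·(-41)^3 - 27·(27)^2 = 256001 is or is not a square in Q. Here disc(f) = 256001 is not a perfect square in Q, so the Galois group of f over Q is not contained in A_3 and must be all of S_3. The splitting field has degree |S_3| = 6 over Q, so [K : Q] = 6.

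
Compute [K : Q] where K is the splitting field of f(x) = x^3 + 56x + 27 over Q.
[K : Q] = 6

By the rational root test, any rational root of the monic integer polynomial f(x) = x^3 + 56x + 27 must be an integer dividing the constant term 27, i.e. one of ±{1, 3, 9, 27}. Evaluating: f(1) = 84, f(-1) = -30, f(3) = 222, f(-3) = -168, f(9) = 1260, f(-9) = -1206, f(27) = 21222, f(-27) = -21168; none is 0, so f has no rational root and is therefore irreducible over Q (a cubic with no linear factor over a field is irreducible). For an irreducible cubic, the Galois group is A_3 or S_3 according as the discriminant disc(f) = -4a^3 - 27b^2 = -4·(56)^3 - 27·(27)^2 = -722147 is or is not a square in Q. Here disc(f) = -722147 is not a perfect square in Q, so the Galois group of f over Q is not contained in A_3 and must be all of S_3. The splitting field has degree |S_3| = 6 over Q, so [K : Q] = 6.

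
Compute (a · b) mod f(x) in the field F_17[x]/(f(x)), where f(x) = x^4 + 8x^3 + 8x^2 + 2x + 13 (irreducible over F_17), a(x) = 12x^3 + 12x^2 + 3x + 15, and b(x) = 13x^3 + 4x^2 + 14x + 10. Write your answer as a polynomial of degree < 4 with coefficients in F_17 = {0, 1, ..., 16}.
a · b ≡ 9x^2 + 12x + 6 (mod f(x))

Multiply in F_17[x]: a(x)·b(x) = (12x^3 + 12x^2 + 3x + 15)·(13x^3 + 4x^2 + 14x + 10) = 3x^6 + 2x^3 + x^2 + 2x + 14. This has degree ≥ 4, so divide by f(x) over F_17: 3x^6 + 2x^3 + x^2 + 2x + 14 = (3x^2 + 10x + 15)·(x^4 + 8x^3 + 8x^2 + 2x + 13) + (9x^2 + 12x + 6). Hence a·b ≡ 9x^2 + 12x + 6 (mod f). (F_17[x]/(f) is a field with 17^4 = 83521 elements since f is irreducible of degree 4.)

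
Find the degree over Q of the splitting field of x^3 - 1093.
[K : Q] = 6

The roots of x^3 - 1093 are ∛1093, ω∛1093, ω^2∛1093 where ω = e^(2πi/3) is a primitive cube root of unity, so K = Q(∛1093, ω). Now [Q(∛1093):Q] = 3 (since 1093 is not a perfect cube, x^3 - 1093 is irreducible) and [Q(ω):Q] = 2. Both 2 and 3 divide [K:Q], and [K:Q] ≤ 3·2 = 6, so [K:Q] = 6. (Equivalently: Q(∛1093) ⊂ R but ω ∉ R, so [K : Q(∛1093)] = 2.)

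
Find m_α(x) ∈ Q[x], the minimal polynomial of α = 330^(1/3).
m_α(x) = x^3 - 330

α satisfies α^3 = 330, so x^3 - 330 annihilates α. By the rational root test, a rational root p/q (in lowest terms) of x^3 - 330 would satisfy p^3 = 330 q^3, forcing q = 1 and p^3 = 330; but 330 is not a perfect cube, contradiction. A monic cubic over Q with no rational root is irreducible (any nontrivial factorization would include a linear factor). Hence x^3 - 330 is the minimal polynomial of α, and in particular [Q(α):Q] = 3.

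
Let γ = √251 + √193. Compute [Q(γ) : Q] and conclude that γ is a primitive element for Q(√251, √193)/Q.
[Q(γ) : Q] = 4 (equivalently, Q(γ) = Q(√251, √193))

Obviously Q(γ) ⊆ Q(√251, √193), and [Q(√251, √193):Q] = 4 (since 251, 193 are distinct squarefree integers > 1 with 48443 not a perfect square). To show equality we compute the minimal polynomial of γ. From γ = √251 + √193: γ^2 = 251 + 2√(48443) + 193 = 444 + 2√(48443), so γ^2 - 444 = 2√(48443); squaring, (γ^2 - 444)^2 = 4·48443, i.e. γ^4 - 888γ^2 + 197136 - 193772 = 0, i.e. γ^4 - 888γ^2 + 3364 = 0. So γ is a root of x^4 - 888x^2 + 3364. This polynomial is irreducible over Q: it has no rational root (each ±√251 ± √193 is irrational), and any factorization into two quadratics over Q would force √(48443) ∈ Q (pairing opposite roots) or √251, √193 ∈ Q (other pairings), all impossible. Hence [Q(γ):Q] = 4 = [Q(√251, √193):Q], so Q(γ) = Q(√251, √193).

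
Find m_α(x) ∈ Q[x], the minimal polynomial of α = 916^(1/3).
m_α(x) = x^3 - 916

α satisfies α^3 = 916, so x^3 - 916 annihilates α. By the rational root test, a rational root p/q (in lowest terms) of x^3 - 916 would satisfy p^3 = 916 q^3, forcing q = 1 and p^3 = 916; but 916 is not a perfect cube, contradiction. A monic cubic over Q with no rational root is irreducible (any nontrivial factorization would include a linear factor). Hence x^3 - 916 is the minimal polynomial of α, and in particular [Q(α):Q] = 3.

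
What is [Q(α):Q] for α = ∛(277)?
[Q(α):Q] = 3

The minimal polynomial of α is x^3 - 277, irreducible over Q since 277 is not a perfect cube (so x^3 - 277 has no rational root). Hence [Q(α):Q] = deg(m_α) = 3.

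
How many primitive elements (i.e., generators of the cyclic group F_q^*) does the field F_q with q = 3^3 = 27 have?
There are φ(26) = 12 primitive elements

F_q^* is cyclic of order q - 1 = 26. A cyclic group of order m has exactly φ(m) generators. Here m = 26 = 2 · 13, so the number of primitive elements is φ(26) = 12.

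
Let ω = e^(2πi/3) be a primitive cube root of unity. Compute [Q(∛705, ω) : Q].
[Q(∛705, ω) : Q] = 6

[Q(∛705):Q] = 3 (min poly x^3 - 705, irreducible since 705 is not a perfect cube). [Q(ω):Q] = 2 (min poly x^2 + x + 1). Since Q(∛705) ⊂ R and ω ∉ R, we have ω ∉ Q(∛705), so x^2 + x + 1 remains irreducible over Q(∛705) and [Q(∛705, ω) : Q(∛705)] = 2. By the tower law, [Q(∛705, ω) : Q] = 3 · 2 = 6. (In fact Q(∛705, ω) is the splitting field of x^3 - 705 over Q.)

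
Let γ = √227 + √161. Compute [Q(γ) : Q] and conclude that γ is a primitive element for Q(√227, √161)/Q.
[Q(γ) : Q] = 4 (equivalently, Q(γ) = Q(√227, √161))

Obviously Q(γ) ⊆ Q(√227, √161), and [Q(√227, √161):Q] = 4 (since 227, 161 are distinct squarefree integers > 1 with 36547 not a perfect square). To show equality we compute the minimal polynomial of γ. From γ = √227 + √161: γ^2 = 227 + 2√(36547) + 161 = 388 + 2√(36547), so γ^2 - 388 = 2√(36547); squaring, (γ^2 - 388)^2 = 4·36547, i.e. γ^4 - 776γ^2 + 150544 - 146188 = 0, i.e. γ^4 - 776γ^2 + 4356 = 0. So γ is a root of x^4 - 776x^2 + 4356. This polynomial is irreducible over Q: it has no rational root (each ±√227 ± √161 is irrational), and any factorization into two quadratics over Q would force √(36547) ∈ Q (pairing opposite roots) or √227, √161 ∈ Q (other pairings), all impossible. Hence [Q(γ):Q] = 4 = [Q(√227, √161):Q], so Q(γ) = Q(√227, √161).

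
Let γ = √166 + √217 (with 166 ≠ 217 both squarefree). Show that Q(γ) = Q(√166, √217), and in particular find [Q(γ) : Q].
[Q(γ) : Q] = 4 (equivalently, Q(γ) = Q(√166, √217))

Obviously Q(γ) ⊆ Q(√166, √217), and [Q(√166, √217):Q] = 4 (since 166, 217 are distinct squarefree integers > 1 with 36022 not a perfect square). To show equality we compute the minimal polynomial of γ. From γ = √166 + √217: γ^2 = 166 + 2√(36022) + 217 = 383 + 2√(36022), so γ^2 - 383 = 2√(36022); squaring, (γ^2 - 383)^2 = 4·36022, i.e. γ^4 - 766γ^2 + 146689 - 144088 = 0, i.e. γ^4 - 766γ^2 + 2601 = 0. So γ is a root of x^4 - 766x^2 + 2601. This polynomial is irreducible over Q: it has no rational root (each ±√166 ± √217 is irrational), and any factorization into two quadratics over Q would force √(36022) ∈ Q (pairing opposite roots) or √166, √217 ∈ Q (other pairings), all impossible. Hence [Q(γ):Q] = 4 = [Q(√166, √217):Q], so Q(γ) = Q(√166, √217).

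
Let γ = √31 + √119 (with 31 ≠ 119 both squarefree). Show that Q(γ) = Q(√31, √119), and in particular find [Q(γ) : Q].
[Q(γ) : Q] = 4 (equivalently, Q(γ) = Q(√31, √119))

Obviously Q(γ) ⊆ Q(√31, √119), and [Q(√31, √119):Q] = 4 (since 31, 119 are distinct squarefree integers > 1 with 3689 not a perfect square). To show equality we compute the minimal polynomial of γ. From γ = √31 + √119: γ^2 = 31 + 2√(3689) + 119 = 150 + 2√(3689), so γ^2 - 150 = 2√(3689); squaring, (γ^2 - 150)^2 = 4·3689, i.e. γ^4 - 300γ^2 + 22500 - 14756 = 0, i.e. γ^4 - 300γ^2 + 7744 = 0. So γ is a root of x^4 - 300x^2 + 7744. This polynomial is irreducible over Q: it has no rational root (each ±√31 ± √119 is irrational), and any factorization into two quadratics over Q would force √(3689) ∈ Q (pairing opposite roots) or √31, √119 ∈ Q (other pairings), all impossible. Hence [Q(γ):Q] = 4 = [Q(√31, √119):Q], so Q(γ) = Q(√31, √119).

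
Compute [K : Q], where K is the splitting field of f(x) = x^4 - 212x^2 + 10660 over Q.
[K : Q] = 4

Solving the quadratic in x^2: x^2 = (212 ± √(212^2 - 4·10660))/2 = (212 ± √2304)/2 = (212 ± 48)/2, giving x^2 = 82 or x^2 = 130. So f(x) = (x^2 - 82)(x^2 - 130) and the roots of f are ±√82, ±√130. Hence the splitting field is K = Q(√82, √130). Since 82 and 130 are distinct squarefree integers > 1, their product 10660 is not a perfect square, so √130 ∉ Q(√82). By the tower law [K:Q] = [Q(√82,√130):Q(√82)] · [Q(√82):Q] = 2 · 2 = 4.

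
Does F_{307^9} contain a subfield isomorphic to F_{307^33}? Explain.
No: F_{307^33} is not a subfield of F_{307^9}

F_{p^m} embeds in F_{p^n} iff m | n. Here 33 ∤ 9 (since 9 = 0·33 + 9 with remainder 9 ≠ 0), so F_{307^33} is not a subfield of F_{307^9}. Equivalently: if it were, the tower law would give 33 = [F_{307^33}:F_307] dividing [F_{307^9}:F_307] = 9, contradiction.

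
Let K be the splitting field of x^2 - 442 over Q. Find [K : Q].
[K : Q] = 2

f(x) = x^2 - 442 factors as (x - √442)(x + √442). The splitting field is K = Q(√442). Since 442 is squarefree and > 1, it is not a perfect square, so x^2 - 442 is irreducible over Q and [Q(√442) : Q] = 2. Hence [K : Q] = 2.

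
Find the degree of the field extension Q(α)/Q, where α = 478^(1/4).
[Q(α):Q] = 4

α is a root of x^4 - 478. By Eisenstein's criterion at the prime p = 2 (which divides the constant term 478 but p^2 = 4 does not, since 478 is squarefree), x^4 - 478 is irreducible over Q. Hence [Q(α):Q] = 4.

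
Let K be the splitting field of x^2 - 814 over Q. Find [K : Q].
[K : Q] = 2

f(x) = x^2 - 814 factors as (x - √814)(x + √814). The splitting field is K = Q(√814). Since 814 is squarefree and > 1, it is not a perfect square, so x^2 - 814 is irreducible over Q and [Q(√814) : Q] = 2. Hence [K : Q] = 2.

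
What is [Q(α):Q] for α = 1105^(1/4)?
[Q(α):Q] = 4

α is a root of x^4 - 1105. By Eisenstein's criterion at the prime p = 5 (which divides the constant term 1105 but p^2 = 25 does not, since 1105 is squarefree), x^4 - 1105 is irreducible over Q. Hence [Q(α):Q] = 4.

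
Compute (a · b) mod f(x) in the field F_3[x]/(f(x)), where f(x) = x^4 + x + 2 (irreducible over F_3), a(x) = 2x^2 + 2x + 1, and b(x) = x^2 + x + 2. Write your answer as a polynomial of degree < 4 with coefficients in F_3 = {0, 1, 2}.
a · b ≡ x^3 + x^2 + 1 (mod f(x))

Multiply in F_3[x]: a(x)·b(x) = (2x^2 + 2x + 1)·(x^2 + x + 2) = 2x^4 + x^3 + x^2 + 2x + 2. This has degree ≥ 4, so divide by f(x) over F_3: 2x^4 + x^3 + x^2 + 2x + 2 = (2)·(x^4 + x + 2) + (x^3 + x^2 + 1). Hence a·b ≡ x^3 + x^2 + 1 (mod f). (F_3[x]/(f) is a field with 3^4 = 81 elements since f is irreducible of degree 4.)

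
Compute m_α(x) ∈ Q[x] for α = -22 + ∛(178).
m_α(x) = x^3 + 66x^2 + 1452x + 10470

Set β = α + 22 = ∛(178), so β^3 = 178. Then (α + 22)^3 - 178 = 0, i.e. α is a root of g(x) = (x + 22)^3 - 178 = x^3 + 66x^2 + 1452x + 10470. Since g(x) = h(x + 22) where h(x) = x^3 - 178, and h is irreducible over Q (because 178 is not a perfect cube, so h has no rational root, and a monic cubic with no rational root is irreducible), g is also irreducible (irreducibility is preserved under the substitution x → x + 22). Hence m_α(x) = x^3 + 66x^2 + 1452x + 10470.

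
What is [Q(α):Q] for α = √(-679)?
[Q(α):Q] = 2

[Q(α):Q] equals the degree of the minimal polynomial of α. Here α^2 = -679 and x^2 + 679 is irreducible (d = -679 is squarefree, ≠ 1, hence not a square), so deg(m_α) = 2. Thus [Q(α):Q] = 2.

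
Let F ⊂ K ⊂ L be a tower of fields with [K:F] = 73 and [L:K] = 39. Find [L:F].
[L:F] = 2847

The tower law says that for any tower of field extensions F ⊂ K ⊂ L with finite degrees, [L:F] = [L:K] · [K:F]. Here this gives [L:F] = 39 · 73 = 2847.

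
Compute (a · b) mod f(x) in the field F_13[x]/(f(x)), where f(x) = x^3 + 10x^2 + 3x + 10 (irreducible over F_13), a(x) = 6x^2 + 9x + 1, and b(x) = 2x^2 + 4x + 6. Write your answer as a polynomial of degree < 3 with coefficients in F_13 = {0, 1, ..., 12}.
a · b ≡ 12x^2 + 3x + 6 (mod f(x))

Multiply in F_13[x]: a(x)·b(x) = (6x^2 + 9x + 1)·(2x^2 + 4x + 6) = 12x^4 + 3x^3 + 9x^2 + 6x + 6. This has degree ≥ 3, so divide by f(x) over F_13: 12x^4 + 3x^3 + 9x^2 + 6x + 6 = (12x)·(x^3 + 10x^2 + 3x + 10) + (12x^2 + 3x + 6). Hence a·b ≡ 12x^2 + 3x + 6 (mod f). (F_13[x]/(f) is a field with 13^3 = 2197 elements since f is irreducible of degree 3.)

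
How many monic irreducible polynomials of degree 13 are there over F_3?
There are 122640 monic irreducible polynomials of degree 13 over F_3

Each element of F_{3^13} that lies in no proper subfield is a root of exactly one monic irreducible of degree 13 over F_3, and each such polynomial has 13 distinct roots in F_{3^13}. By Möbius inversion the count is N_3(13) = (1/13) Σ_{d|13} μ(13/d) · 3^d = (1/13)(μ(13)·3^1 + μ(1)·3^13) = 1594320/13 = 122640.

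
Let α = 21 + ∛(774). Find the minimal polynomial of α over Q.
m_α(x) = x^3 - 63x^2 + 1323x - 10035

Set β = α - 21 = ∛(774), so β^3 = 774. Then (α - 21)^3 - 774 = 0, i.e. α is a root of g(x) = (x - 21)^3 - 774 = x^3 - 63x^2 + 1323x - 10035. Since g(x) = h(x - 21) where h(x) = x^3 - 774, and h is irreducible over Q (because 774 is not a perfect cube, so h has no rational root, and a monic cubic with no rational root is irreducible), g is also irreducible (irreducibility is preserved under the substitution x → x - 21). Hence m_α(x) = x^3 - 63x^2 + 1323x - 10035.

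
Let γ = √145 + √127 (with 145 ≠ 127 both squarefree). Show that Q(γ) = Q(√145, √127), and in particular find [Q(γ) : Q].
[Q(γ) : Q] = 4 (equivalently, Q(γ) = Q(√145, √127))

Obviously Q(γ) ⊆ Q(√145, √127), and [Q(√145, √127):Q] = 4 (since 145, 127 are distinct squarefree integers > 1 with 18415 not a perfect square). To show equality we compute the minimal polynomial of γ. From γ = √145 + √127: γ^2 = 145 + 2√(18415) + 127 = 272 + 2√(18415), so γ^2 - 272 = 2√(18415); squaring, (γ^2 - 272)^2 = 4·18415, i.e. γ^4 - 544γ^2 + 73984 - 73660 = 0, i.e. γ^4 - 544γ^2 + 324 = 0. So γ is a root of x^4 - 544x^2 + 324. This polynomial is irreducible over Q: it has no rational root (each ±√145 ± √127 is irrational), and any factorization into two quadratics over Q would force √(18415) ∈ Q (pairing opposite roots) or √145, √127 ∈ Q (other pairings), all impossible. Hence [Q(γ):Q] = 4 = [Q(√145, √127):Q], so Q(γ) = Q(√145, √127).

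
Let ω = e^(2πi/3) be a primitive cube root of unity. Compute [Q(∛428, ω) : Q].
[Q(∛428, ω) : Q] = 6

[Q(∛428):Q] = 3 (min poly x^3 - 428, irreducible since 428 is not a perfect cube). [Q(ω):Q] = 2 (min poly x^2 + x + 1). Since Q(∛428) ⊂ R and ω ∉ R, we have ω ∉ Q(∛428), so x^2 + x + 1 remains irreducible over Q(∛428) and [Q(∛428, ω) : Q(∛428)] = 2. By the tower law, [Q(∛428, ω) : Q] = 3 · 2 = 6. (In fact Q(∛428, ω) is the splitting field of x^3 - 428 over Q.)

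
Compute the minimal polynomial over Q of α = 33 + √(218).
m_α(x) = x^2 - 66x + 871

From α - 33 = √(218), squaring gives (α - 33)^2 = 218, i.e. α^2 - 66α + 1089 = 218, so α^2 - 66α + 871 = 0. The discriminant of x^2 - 66x + 871 is (-66)^2 - 4·(871) = 4356 - 3484 = 872, and 4·(218) is not a perfect square in Q since 218 is squarefree and ≠ 1. Hence x^2 - 66x + 871 is irreducible over Q and is the minimal polynomial of α.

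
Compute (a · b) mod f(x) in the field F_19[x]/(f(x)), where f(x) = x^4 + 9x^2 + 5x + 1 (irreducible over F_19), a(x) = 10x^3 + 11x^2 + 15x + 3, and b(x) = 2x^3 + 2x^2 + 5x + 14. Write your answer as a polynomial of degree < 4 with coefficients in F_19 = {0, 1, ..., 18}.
a · b ≡ 4x^2 + 3x + 6 (mod f(x))

Multiply in F_19[x]: a(x)·b(x) = (10x^3 + 11x^2 + 15x + 3)·(2x^3 + 2x^2 + 5x + 14) = x^6 + 4x^5 + 7x^4 + 3x^3 + 7x^2 + 16x + 4. This has degree ≥ 4, so divide by f(x) over F_19: x^6 + 4x^5 + 7x^4 + 3x^3 + 7x^2 + 16x + 4 = (x^2 + 4x + 17)·(x^4 + 9x^2 + 5x + 1) + (4x^2 + 3x + 6). Hence a·b ≡ 4x^2 + 3x + 6 (mod f). (F_19[x]/(f) is a field with 19^4 = 130321 elements since f is irreducible of degree 4.)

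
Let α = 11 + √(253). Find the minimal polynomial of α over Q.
m_α(x) = x^2 - 22x - 132

From α - 11 = √(253), squaring gives (α - 11)^2 = 253, i.e. α^2 - 22α + 121 = 253, so α^2 - 22α - 132 = 0. The discriminant of x^2 - 22x - 132 is (-22)^2 - 4·(-132) = 484 + 528 = 1012, and 4·(253) is not a perfect square in Q since 253 is squarefree and ≠ 1. Hence x^2 - 22x - 132 is irreducible over Q and is the minimal polynomial of α.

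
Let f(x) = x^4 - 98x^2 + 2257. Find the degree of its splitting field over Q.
[K : Q] = 4

Solving the quadratic in x^2: x^2 = (98 ± √(98^2 - 4·2257))/2 = (98 ± √576)/2 = (98 ± 24)/2, giving x^2 = 61 or x^2 = 37. So f(x) = (x^2 - 61)(x^2 - 37) and the roots of f are ±√61, ±√37. Hence the splitting field is K = Q(√61, √37). Since 61 and 37 are distinct squarefree integers > 1, their product 2257 is not a perfect square, so √37 ∉ Q(√61). By the tower law [K:Q] = [Q(√61,√37):Q(√61)] · [Q(√61):Q] = 2 · 2 = 4.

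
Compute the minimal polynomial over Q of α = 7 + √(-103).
m_α(x) = x^2 - 14x + 152

From α - 7 = √(-103), squaring gives (α - 7)^2 = -103, i.e. α^2 - 14α + 49 = -103, so α^2 - 14α + 152 = 0. The discriminant of x^2 - 14x + 152 is (-14)^2 - 4·(152) = 196 - 608 = -412, and 4·(-103) is not a perfect square in Q since -103 is squarefree and ≠ 1. Hence x^2 - 14x + 152 is irreducible over Q and is the minimal polynomial of α.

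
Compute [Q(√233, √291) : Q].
[Q(√233, √291) : Q] = 4

[Q(√233):Q] = 2 (min poly x^2 - 233, irreducible since 233 is squarefree > 1). For the top step, suppose √291 ∈ Q(√233), say √291 = c + d√233 with c, d ∈ Q. Squaring: 291 = c^2 + 233d^2 + 2cd√233. Since √233 ∉ Q this forces 2cd = 0. If d = 0 then √291 = c ∈ Q, contradicting 291 squarefree > 1. If c = 0 then 291 = 233d^2, so 233·291 = (233d)^2 is a perfect square in Q — but 233·291 = 67803 is not a perfect square (since 233 and 291 are distinct squarefree integers). Contradiction. Hence √291 ∉ Q(√233), so x^2 - 291 stays irreducible over Q(√233) and [Q(√233, √291) : Q(√233)] = 2. By the tower law, [Q(√233, √291) : Q] = 2 · 2 = 4.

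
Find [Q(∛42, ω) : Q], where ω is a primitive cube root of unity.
[Q(∛42, ω) : Q] = 6

[Q(∛42):Q] = 3 (min poly x^3 - 42, irreducible since 42 is not a perfect cube). [Q(ω):Q] = 2 (min poly x^2 + x + 1). Since Q(∛42) ⊂ R and ω ∉ R, we have ω ∉ Q(∛42), so x^2 + x + 1 remains irreducible over Q(∛42) and [Q(∛42, ω) : Q(∛42)] = 2. By the tower law, [Q(∛42, ω) : Q] = 3 · 2 = 6. (In fact Q(∛42, ω) is the splitting field of x^3 - 42 over Q.)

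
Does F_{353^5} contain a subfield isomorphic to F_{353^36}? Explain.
No: F_{353^36} is not a subfield of F_{353^5}

F_{p^m} embeds in F_{p^n} iff m | n. Here 36 ∤ 5 (since 5 = 0·36 + 5 with remainder 5 ≠ 0), so F_{353^36} is not a subfield of F_{353^5}. Equivalently: if it were, the tower law would give 36 = [F_{353^36}:F_353] dividing [F_{353^5}:F_353] = 5, contradiction.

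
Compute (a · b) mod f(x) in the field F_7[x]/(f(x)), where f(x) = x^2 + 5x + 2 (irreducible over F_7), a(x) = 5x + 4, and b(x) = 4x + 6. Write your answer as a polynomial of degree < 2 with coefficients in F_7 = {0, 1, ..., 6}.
a · b ≡ 2x + 5 (mod f(x))

Multiply in F_7[x]: a(x)·b(x) = (5x + 4)·(4x + 6) = 6x^2 + 4x + 3. This has degree ≥ 2, so divide by f(x) over F_7: 6x^2 + 4x + 3 = (6)·(x^2 + 5x + 2) + (2x + 5). Hence a·b ≡ 2x + 5 (mod f). (F_7[x]/(f) is a field with 7^2 = 49 elements since f is irreducible of degree 2.)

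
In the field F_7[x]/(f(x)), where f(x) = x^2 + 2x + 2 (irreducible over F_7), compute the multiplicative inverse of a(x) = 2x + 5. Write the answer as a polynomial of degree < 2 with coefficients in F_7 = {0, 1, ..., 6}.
a(x)^(-1) ≡ 2x + 6 (mod f(x))

Since f is irreducible over F_7, F_7[x]/(f) is a field and a(x) ≠ 0 has an inverse. Apply the extended Euclidean algorithm to f(x) and a(x) in F_7[x]: f(x) = (4x + 5)·a(x) + (5). The last nonzero remainder is the constant 5 = gcd(f, a) in F_7. Back-substituting through the division chain expresses 5 = s(x)·a(x) + t(x)·f(x) with s(x) ≡ 3x + 2 (mod f), so (3x + 2)·a(x) ≡ 5 (mod f). Multiplying by 5^(-1) ≡ 3 in F_7 gives a(x)^(-1) ≡ 3·(3x + 2) ≡ 2x + 6 (mod f). Check: (2x + 5)·(2x + 6) = 4x^2 + x + 2 ≡ 1 (mod x^2 + 2x + 2).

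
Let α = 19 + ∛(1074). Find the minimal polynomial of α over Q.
m_α(x) = x^3 - 57x^2 + 1083x - 7933

Set β = α - 19 = ∛(1074), so β^3 = 1074. Then (α - 19)^3 - 1074 = 0, i.e. α is a root of g(x) = (x - 19)^3 - 1074 = x^3 - 57x^2 + 1083x - 7933. Since g(x) = h(x - 19) where h(x) = x^3 - 1074, and h is irreducible over Q (because 1074 is not a perfect cube, so h has no rational root, and a monic cubic with no rational root is irreducible), g is also irreducible (irreducibility is preserved under the substitution x → x - 19). Hence m_α(x) = x^3 - 57x^2 + 1083x - 7933.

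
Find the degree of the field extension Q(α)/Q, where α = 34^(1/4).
[Q(α):Q] = 4

α is a root of x^4 - 34. By Eisenstein's criterion at the prime p = 2 (which divides the constant term 34 but p^2 = 4 does not, since 34 is squarefree), x^4 - 34 is irreducible over Q. Hence [Q(α):Q] = 4.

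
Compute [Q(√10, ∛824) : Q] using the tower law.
[Q(√10, ∛824) : Q] = 6

Let L = Q(√10, ∛824). Since Q(√10) ⊂ L and [Q(√10):Q] = 2, the tower law gives 2 | [L:Q]. Likewise Q(∛824) ⊂ L with [Q(∛824):Q] = 3 (because 824 is not a perfect cube), so 3 | [L:Q]. As gcd(2,3) = 1, [L:Q] is divisible by 6. Conversely L is generated over Q by √10 and ∛824, so [L:Q] ≤ 2·3 = 6. Therefore [Q(√10, ∛824) : Q] = 6.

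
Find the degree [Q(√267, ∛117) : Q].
[Q(√267, ∛117) : Q] = 6

Let L = Q(√267, ∛117). Since Q(√267) ⊂ L and [Q(√267):Q] = 2, the tower law gives 2 | [L:Q]. Likewise Q(∛117) ⊂ L with [Q(∛117):Q] = 3 (because 117 is not a perfect cube), so 3 | [L:Q]. As gcd(2,3) = 1, [L:Q] is divisible by 6. Conversely L is generated over Q by √267 and ∛117, so [L:Q] ≤ 2·3 = 6. Therefore [Q(√267, ∛117) : Q] = 6.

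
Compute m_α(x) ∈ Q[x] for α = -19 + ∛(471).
m_α(x) = x^3 + 57x^2 + 1083x + 6388

Set β = α + 19 = ∛(471), so β^3 = 471. Then (α + 19)^3 - 471 = 0, i.e. α is a root of g(x) = (x + 19)^3 - 471 = x^3 + 57x^2 + 1083x + 6388. Since g(x) = h(x + 19) where h(x) = x^3 - 471, and h is irreducible over Q (because 471 is not a perfect cube, so h has no rational root, and a monic cubic with no rational root is irreducible), g is also irreducible (irreducibility is preserved under the substitution x → x + 19). Hence m_α(x) = x^3 + 57x^2 + 1083x + 6388.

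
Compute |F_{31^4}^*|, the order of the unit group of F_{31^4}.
|F_{31^4}^*| = 923520

F_{31^4} has 31^4 = 923521 elements; its multiplicative group consists of all nonzero elements, so |F_{31^4}^*| = 923521 - 1 = 923520. (It is cyclic since any finite subgroup of the multiplicative group of a field is cyclic.)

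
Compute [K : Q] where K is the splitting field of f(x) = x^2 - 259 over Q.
[K : Q] = 2

f(x) = x^2 - 259 factors as (x - √259)(x + √259). The splitting field is K = Q(√259). Since 259 is squarefree and > 1, it is not a perfect square, so x^2 - 259 is irreducible over Q and [Q(√259) : Q] = 2. Hence [K : Q] = 2.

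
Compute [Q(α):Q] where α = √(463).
[Q(α):Q] = 2

[Q(α):Q] equals the degree of the minimal polynomial of α. Here α^2 = 463 and x^2 - 463 is irreducible (d = 463 is squarefree, ≠ 1, hence not a square), so deg(m_α) = 2. Thus [Q(α):Q] = 2.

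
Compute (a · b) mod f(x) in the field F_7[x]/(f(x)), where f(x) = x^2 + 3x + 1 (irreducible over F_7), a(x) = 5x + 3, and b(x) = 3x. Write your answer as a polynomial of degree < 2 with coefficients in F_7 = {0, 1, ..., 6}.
a · b ≡ 6x + 6 (mod f(x))

Multiply in F_7[x]: a(x)·b(x) = (5x + 3)·(3x) = x^2 + 2x. This has degree ≥ 2, so divide by f(x) over F_7: x^2 + 2x = (1)·(x^2 + 3x + 1) + (6x + 6). Hence a·b ≡ 6x + 6 (mod f). (F_7[x]/(f) is a field with 7^2 = 49 elements since f is irreducible of degree 2.)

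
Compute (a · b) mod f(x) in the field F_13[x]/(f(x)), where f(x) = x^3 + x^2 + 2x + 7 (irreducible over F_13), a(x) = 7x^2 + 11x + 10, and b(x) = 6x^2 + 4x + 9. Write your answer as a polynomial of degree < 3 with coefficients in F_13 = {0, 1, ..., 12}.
a · b ≡ 5x^2 + x + 12 (mod f(x))

Multiply in F_13[x]: a(x)·b(x) = (7x^2 + 11x + 10)·(6x^2 + 4x + 9) = 3x^4 + 3x^3 + 11x^2 + 9x + 12. This has degree ≥ 3, so divide by f(x) over F_13: 3x^4 + 3x^3 + 11x^2 + 9x + 12 = (3x)·(x^3 + x^2 + 2x + 7) + (5x^2 + x + 12). Hence a·b ≡ 5x^2 + x + 12 (mod f). (F_13[x]/(f) is a field with 13^3 = 2197 elements since f is irreducible of degree 3.)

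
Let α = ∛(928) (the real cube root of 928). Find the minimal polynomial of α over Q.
m_α(x) = x^3 - 928

α satisfies α^3 = 928, so x^3 - 928 annihilates α. By the rational root test, a rational root p/q (in lowest terms) of x^3 - 928 would satisfy p^3 = 928 q^3, forcing q = 1 and p^3 = 928; but 928 is not a perfect cube, contradiction. A monic cubic over Q with no rational root is irreducible (any nontrivial factorization would include a linear factor). Hence x^3 - 928 is the minimal polynomial of α, and in particular [Q(α):Q] = 3.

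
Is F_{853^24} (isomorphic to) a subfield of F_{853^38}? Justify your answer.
No: F_{853^24} is not a subfield of F_{853^38}

F_{p^m} embeds in F_{p^n} iff m | n. Here 24 ∤ 38 (since 38 = 1·24 + 14 with remainder 14 ≠ 0), so F_{853^24} is not a subfield of F_{853^38}. Equivalently: if it were, the tower law would give 24 = [F_{853^24}:F_853] dividing [F_{853^38}:F_853] = 38, contradiction.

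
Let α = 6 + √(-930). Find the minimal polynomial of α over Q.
m_α(x) = x^2 - 12x + 966

From α - 6 = √(-930), squaring gives (α - 6)^2 = -930, i.e. α^2 - 12α + 36 = -930, so α^2 - 12α + 966 = 0. The discriminant of x^2 - 12x + 966 is (-12)^2 - 4·(966) = 144 - 3864 = -3720, and 4·(-930) is not a perfect square in Q since -930 is squarefree and ≠ 1. Hence x^2 - 12x + 966 is irreducible over Q and is the minimal polynomial of α.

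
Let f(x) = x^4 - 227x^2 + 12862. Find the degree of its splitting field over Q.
[K : Q] = 4

Solving the quadratic in x^2: x^2 = (227 ± √(227^2 - 4·12862))/2 = (227 ± √81)/2 = (227 ± 9)/2, giving x^2 = 109 or x^2 = 118. So f(x) = (x^2 - 109)(x^2 - 118) and the roots of f are ±√109, ±√118. Hence the splitting field is K = Q(√109, √118). Since 109 and 118 are distinct squarefree integers > 1, their product 12862 is not a perfect square, so √118 ∉ Q(√109). By the tower law [K:Q] = [Q(√109,√118):Q(√109)] · [Q(√109):Q] = 2 · 2 = 4.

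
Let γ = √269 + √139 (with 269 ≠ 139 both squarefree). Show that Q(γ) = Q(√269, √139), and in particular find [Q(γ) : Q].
[Q(γ) : Q] = 4 (equivalently, Q(γ) = Q(√269, √139))

Obviously Q(γ) ⊆ Q(√269, √139), and [Q(√269, √139):Q] = 4 (since 269, 139 are distinct squarefree integers > 1 with 37391 not a perfect square). To show equality we compute the minimal polynomial of γ. From γ = √269 + √139: γ^2 = 269 + 2√(37391) + 139 = 408 + 2√(37391), so γ^2 - 408 = 2√(37391); squaring, (γ^2 - 408)^2 = 4·37391, i.e. γ^4 - 816γ^2 + 166464 - 149564 = 0, i.e. γ^4 - 816γ^2 + 16900 = 0. So γ is a root of x^4 - 816x^2 + 16900. This polynomial is irreducible over Q: it has no rational root (each ±√269 ± √139 is irrational), and any factorization into two quadratics over Q would force √(37391) ∈ Q (pairing opposite roots) or √269, √139 ∈ Q (other pairings), all impossible. Hence [Q(γ):Q] = 4 = [Q(√269, √139):Q], so Q(γ) = Q(√269, √139).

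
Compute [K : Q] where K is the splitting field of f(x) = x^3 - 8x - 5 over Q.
[K : Q] = 6

By the rational root test, any rational root of the monic integer polynomial f(x) = x^3 - 8x - 5 must be an integer dividing the constant term -5, i.e. one of ±{1, 5}. Evaluating: f(1) = -12, f(-1) = 2, f(5) = 80, f(-5) = -90; none is 0, so f has no rational root and is therefore irreducible over Q (a cubic with no linear factor over a field is irreducible). For an irreducible cubic, the Galois group is A_3 or S_3 according as the discriminant disc(f) = -4a^3 - 27b^2 = -4·(-8)^3 - 27·(-5)^2 = 1373 is or is not a square in Q. Here disc(f) = 1373 is not a perfect square in Q, so the Galois group of f over Q is not contained in A_3 and must be all of S_3. The splitting field has degree |S_3| = 6 over Q, so [K : Q] = 6.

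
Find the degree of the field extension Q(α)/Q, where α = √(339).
[Q(α):Q] = 2

[Q(α):Q] equals the degree of the minimal polynomial of α. Here α^2 = 339 and x^2 - 339 is irreducible (d = 339 is squarefree, ≠ 1, hence not a square), so deg(m_α) = 2. Thus [Q(α):Q] = 2.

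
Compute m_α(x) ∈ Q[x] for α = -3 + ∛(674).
m_α(x) = x^3 + 9x^2 + 27x - 647

Set β = α + 3 = ∛(674), so β^3 = 674. Then (α + 3)^3 - 674 = 0, i.e. α is a root of g(x) = (x + 3)^3 - 674 = x^3 + 9x^2 + 27x - 647. Since g(x) = h(x + 3) where h(x) = x^3 - 674, and h is irreducible over Q (because 674 is not a perfect cube, so h has no rational root, and a monic cubic with no rational root is irreducible), g is also irreducible (irreducibility is preserved under the substitution x → x + 3). Hence m_α(x) = x^3 + 9x^2 + 27x - 647.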